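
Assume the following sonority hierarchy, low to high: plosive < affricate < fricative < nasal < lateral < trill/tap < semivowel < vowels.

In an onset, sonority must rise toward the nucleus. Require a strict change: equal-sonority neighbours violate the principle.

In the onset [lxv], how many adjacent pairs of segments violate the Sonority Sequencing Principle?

/l/ — lateral, sonority 5.
/x/ — fricative, sonority 3.
/v/ — fricative, sonority 3.
/l/→/x/: 5→3 (does not rise) — violation.
/x/→/v/: 3→3 (plateau) — violation.

2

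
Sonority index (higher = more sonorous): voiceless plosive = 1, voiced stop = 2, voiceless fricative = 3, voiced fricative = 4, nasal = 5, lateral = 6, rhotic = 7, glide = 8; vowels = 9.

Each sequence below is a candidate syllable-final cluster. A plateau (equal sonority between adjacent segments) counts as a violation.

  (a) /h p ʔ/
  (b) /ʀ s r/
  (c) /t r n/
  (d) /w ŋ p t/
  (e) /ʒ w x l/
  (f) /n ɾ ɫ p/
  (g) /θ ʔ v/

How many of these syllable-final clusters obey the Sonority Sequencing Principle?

(a) sonority 3-1-1: ill-formed.
(b) sonority 7-3-7: ill-formed.
(c) sonority 1-7-5: ill-formed.
(d) sonority 8-5-1-1: ill-formed.
(e) sonority 4-8-3-6: ill-formed.
(f) sonority 5-7-6-1: ill-formed.
(g) sonority 3-1-4: ill-formed.

0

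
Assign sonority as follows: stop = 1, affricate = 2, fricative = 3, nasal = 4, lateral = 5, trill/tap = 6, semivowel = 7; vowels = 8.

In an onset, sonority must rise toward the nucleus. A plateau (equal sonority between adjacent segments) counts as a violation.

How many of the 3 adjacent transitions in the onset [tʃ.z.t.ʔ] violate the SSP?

/tʃ/ is an affricate (sonority 2).
/z/ is a fricative (sonority 3).
/t/ is a stop (sonority 1).
/ʔ/ is a stop (sonority 1).
/tʃ/→/z/: 2→3 (rises) — ok.
/z/→/t/: 3→1 (does not rise) — violation.
/t/→/ʔ/: 1→1 (plateau) — violation.

2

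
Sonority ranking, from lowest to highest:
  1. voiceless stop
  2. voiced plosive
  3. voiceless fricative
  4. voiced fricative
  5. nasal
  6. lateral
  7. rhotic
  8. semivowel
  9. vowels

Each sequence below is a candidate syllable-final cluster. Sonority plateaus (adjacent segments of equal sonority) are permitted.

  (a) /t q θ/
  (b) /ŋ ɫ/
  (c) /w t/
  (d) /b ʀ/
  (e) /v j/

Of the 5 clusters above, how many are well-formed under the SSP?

1

(a) sonority 1-1-3: ill-formed.
(b) sonority 5-6: ill-formed.
(c) sonority 8-1: well-formed.
(d) sonority 2-7: ill-formed.
(e) sonority 4-8: ill-formed.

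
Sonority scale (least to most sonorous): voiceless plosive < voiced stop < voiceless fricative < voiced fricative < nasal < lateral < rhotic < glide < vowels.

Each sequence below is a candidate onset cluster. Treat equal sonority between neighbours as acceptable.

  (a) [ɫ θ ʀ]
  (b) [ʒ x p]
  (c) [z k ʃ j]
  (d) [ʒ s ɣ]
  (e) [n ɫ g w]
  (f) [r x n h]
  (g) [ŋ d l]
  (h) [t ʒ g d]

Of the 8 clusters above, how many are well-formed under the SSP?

0

(a) 6-3-7 → violates
(b) 4-3-1 → violates
(c) 4-1-3-8 → violates
(d) 4-3-4 → violates
(e) 5-6-2-8 → violates
(f) 7-3-5-3 → violates
(g) 5-2-6 → violates
(h) 1-4-2-2 → violates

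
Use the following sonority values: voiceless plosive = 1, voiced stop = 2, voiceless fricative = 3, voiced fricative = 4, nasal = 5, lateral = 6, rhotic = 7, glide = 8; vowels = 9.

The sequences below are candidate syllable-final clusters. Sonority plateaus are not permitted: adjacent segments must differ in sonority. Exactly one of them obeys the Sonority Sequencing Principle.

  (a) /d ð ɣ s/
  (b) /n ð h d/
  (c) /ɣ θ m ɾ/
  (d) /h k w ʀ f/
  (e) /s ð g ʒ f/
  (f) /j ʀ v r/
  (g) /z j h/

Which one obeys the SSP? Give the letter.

(a) /d ð ɣ s/: profile 2-4-4-3 — violates.
(b) /n ð h d/: profile 5-4-3-2 — obeys.
(c) /ɣ θ m ɾ/: profile 4-3-5-7 — violates.
(d) /h k w ʀ f/: profile 3-1-8-7-3 — violates.
(e) /s ð g ʒ f/: profile 3-4-2-4-3 — violates.
(f) /j ʀ v r/: profile 8-7-4-7 — violates.
(g) /z j h/: profile 4-8-3 — violates.

b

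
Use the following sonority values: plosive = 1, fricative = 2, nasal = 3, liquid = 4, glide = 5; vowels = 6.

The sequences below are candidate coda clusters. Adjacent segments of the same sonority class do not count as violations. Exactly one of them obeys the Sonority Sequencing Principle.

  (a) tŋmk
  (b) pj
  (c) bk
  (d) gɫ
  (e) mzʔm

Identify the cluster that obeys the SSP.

(a) tŋmk: profile 1-3-3-1 — violates.
(b) pj: profile 1-5 — violates.
(c) bk: profile 1-1 — obeys.
(d) gɫ: profile 1-4 — violates.
(e) mzʔm: profile 3-2-1-3 — violates.

c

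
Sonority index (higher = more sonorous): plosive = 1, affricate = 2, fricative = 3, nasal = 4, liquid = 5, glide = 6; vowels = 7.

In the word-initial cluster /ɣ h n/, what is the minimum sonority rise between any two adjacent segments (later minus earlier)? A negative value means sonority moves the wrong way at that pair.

/ɣ/: fricative = 3.
/h/: fricative = 3.
/n/: nasal = 4.
/ɣ/→/h/: change +0.
/h/→/n/: change +1.
Minimum = 0.

0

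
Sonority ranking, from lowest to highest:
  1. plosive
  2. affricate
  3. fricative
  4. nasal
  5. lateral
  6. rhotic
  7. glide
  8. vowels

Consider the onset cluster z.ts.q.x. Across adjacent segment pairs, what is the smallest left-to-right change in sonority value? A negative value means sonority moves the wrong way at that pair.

/z/: fricative = 3.
/ts/: affricate = 2.
/q/: plosive = 1.
/x/: fricative = 3.
/z/→/ts/: change -1.
/ts/→/q/: change -1.
/q/→/x/: change +2.
Minimum = -1.

-1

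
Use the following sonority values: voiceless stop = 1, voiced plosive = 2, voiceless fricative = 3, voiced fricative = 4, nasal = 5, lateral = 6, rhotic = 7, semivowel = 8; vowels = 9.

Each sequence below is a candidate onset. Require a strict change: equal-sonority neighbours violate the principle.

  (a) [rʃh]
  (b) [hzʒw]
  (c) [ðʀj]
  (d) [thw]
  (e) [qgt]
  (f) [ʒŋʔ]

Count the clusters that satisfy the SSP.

(a) [rʃh]: profile 7-3-3 — violates.
(b) [hzʒw]: profile 3-4-4-8 — violates.
(c) [ðʀj]: profile 4-7-8 — obeys.
(d) [thw]: profile 1-3-8 — obeys.
(e) [qgt]: profile 1-2-1 — violates.
(f) [ʒŋʔ]: profile 4-5-1 — violates.

2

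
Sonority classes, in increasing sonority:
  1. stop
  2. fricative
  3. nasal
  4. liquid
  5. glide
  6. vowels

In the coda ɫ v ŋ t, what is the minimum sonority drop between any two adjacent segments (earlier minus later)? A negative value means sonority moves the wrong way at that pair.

/ɫ/ is a liquid (sonority 4).
/v/ is a fricative (sonority 2).
/ŋ/ is a nasal (sonority 3).
/t/ is a stop (sonority 1).
/ɫ/→/v/: change +2.
/v/→/ŋ/: change -1.
/ŋ/→/t/: change +2.
Minimum = -1.

-1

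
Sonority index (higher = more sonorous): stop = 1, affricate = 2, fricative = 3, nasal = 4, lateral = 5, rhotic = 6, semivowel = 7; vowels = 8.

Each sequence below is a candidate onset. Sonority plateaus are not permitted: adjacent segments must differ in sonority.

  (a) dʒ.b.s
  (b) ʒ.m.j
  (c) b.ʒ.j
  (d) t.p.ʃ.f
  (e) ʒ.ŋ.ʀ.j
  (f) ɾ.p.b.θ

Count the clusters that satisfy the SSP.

(a) 2-1-3 → violates
(b) 3-4-7 → obeys
(c) 1-3-7 → obeys
(d) 1-1-3-3 → violates
(e) 3-4-6-7 → obeys
(f) 6-1-1-3 → violates

3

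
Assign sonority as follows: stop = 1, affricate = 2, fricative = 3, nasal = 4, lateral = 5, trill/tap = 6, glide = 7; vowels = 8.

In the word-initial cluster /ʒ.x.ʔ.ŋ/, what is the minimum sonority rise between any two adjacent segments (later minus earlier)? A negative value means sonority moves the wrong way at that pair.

/ʒ/: fricative = 3.
/x/: fricative = 3.
/ʔ/: stop = 1.
/ŋ/: nasal = 4.
/ʒ/→/x/: change +0.
/x/→/ʔ/: change -2.
/ʔ/→/ŋ/: change +3.
Minimum = -2.

-2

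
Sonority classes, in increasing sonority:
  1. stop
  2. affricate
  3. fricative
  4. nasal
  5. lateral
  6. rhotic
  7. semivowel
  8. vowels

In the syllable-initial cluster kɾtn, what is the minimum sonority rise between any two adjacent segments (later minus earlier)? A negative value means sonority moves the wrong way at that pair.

/k/ — stop, sonority 1.
/ɾ/ — rhotic, sonority 6.
/t/ — stop, sonority 1.
/n/ — nasal, sonority 4.
/k/→/ɾ/: change +5.
/ɾ/→/t/: change -5.
/t/→/n/: change +3.
Minimum = -5.

-5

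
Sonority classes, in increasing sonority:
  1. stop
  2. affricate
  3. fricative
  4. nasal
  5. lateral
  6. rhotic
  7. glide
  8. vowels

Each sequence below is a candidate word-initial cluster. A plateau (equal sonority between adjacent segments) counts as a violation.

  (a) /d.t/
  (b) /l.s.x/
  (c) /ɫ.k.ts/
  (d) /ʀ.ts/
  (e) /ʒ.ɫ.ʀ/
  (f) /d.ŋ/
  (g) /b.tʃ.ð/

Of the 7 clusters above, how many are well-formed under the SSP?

3

(a) /d.t/: profile 1-1 — violates.
(b) /l.s.x/: profile 5-3-3 — violates.
(c) /ɫ.k.ts/: profile 5-1-2 — violates.
(d) /ʀ.ts/: profile 6-2 — violates.
(e) /ʒ.ɫ.ʀ/: profile 3-5-6 — obeys.
(f) /d.ŋ/: profile 1-4 — obeys.
(g) /b.tʃ.ð/: profile 1-2-3 — obeys.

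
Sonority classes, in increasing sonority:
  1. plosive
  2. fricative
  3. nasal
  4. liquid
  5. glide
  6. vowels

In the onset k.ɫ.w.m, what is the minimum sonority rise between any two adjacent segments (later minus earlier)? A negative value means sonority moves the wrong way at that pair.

/k/ — plosive, sonority 1.
/ɫ/ — liquid, sonority 4.
/w/ — glide, sonority 5.
/m/ — nasal, sonority 3.
/k/→/ɫ/: change +3.
/ɫ/→/w/: change +1.
/w/→/m/: change -2.
Minimum = -2.

-2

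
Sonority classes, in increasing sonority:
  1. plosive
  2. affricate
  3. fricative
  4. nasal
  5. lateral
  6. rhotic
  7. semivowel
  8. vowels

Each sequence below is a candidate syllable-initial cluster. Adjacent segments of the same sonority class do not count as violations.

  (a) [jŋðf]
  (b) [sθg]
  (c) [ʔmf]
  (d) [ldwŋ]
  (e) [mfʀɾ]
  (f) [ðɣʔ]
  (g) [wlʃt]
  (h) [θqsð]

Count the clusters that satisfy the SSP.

0

(a) 7-4-3-3 → violates
(b) 3-3-1 → violates
(c) 1-4-3 → violates
(d) 5-1-7-4 → violates
(e) 4-3-6-6 → violates
(f) 3-3-1 → violates
(g) 7-5-3-1 → violates
(h) 3-1-3-3 → violates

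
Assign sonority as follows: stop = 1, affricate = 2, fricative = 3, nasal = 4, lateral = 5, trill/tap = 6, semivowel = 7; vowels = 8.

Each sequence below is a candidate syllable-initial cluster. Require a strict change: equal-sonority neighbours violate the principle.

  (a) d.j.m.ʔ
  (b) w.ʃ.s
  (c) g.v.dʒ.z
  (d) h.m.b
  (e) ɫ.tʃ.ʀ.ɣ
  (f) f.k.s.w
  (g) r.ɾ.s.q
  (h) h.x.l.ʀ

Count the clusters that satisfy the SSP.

0

(a) 1-7-4-1 → violates
(b) 7-3-3 → violates
(c) 1-3-2-3 → violates
(d) 3-4-1 → violates
(e) 5-2-6-3 → violates
(f) 3-1-3-7 → violates
(g) 6-6-3-1 → violates
(h) 3-3-5-6 → violates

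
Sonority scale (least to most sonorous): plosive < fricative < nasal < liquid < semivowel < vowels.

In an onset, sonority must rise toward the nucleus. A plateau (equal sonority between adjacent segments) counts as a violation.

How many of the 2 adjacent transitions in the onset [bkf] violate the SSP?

/b/ — plosive, sonority 1.
/k/ — plosive, sonority 1.
/f/ — fricative, sonority 2.
/b/→/k/: 1→1 (plateau) — violation.
/k/→/f/: 1→2 (rises) — ok.

1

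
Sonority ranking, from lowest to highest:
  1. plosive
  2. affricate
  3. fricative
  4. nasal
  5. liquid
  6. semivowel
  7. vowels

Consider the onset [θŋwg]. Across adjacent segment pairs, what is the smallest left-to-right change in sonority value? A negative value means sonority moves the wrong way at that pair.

/θ/: fricative = 3.
/ŋ/: nasal = 4.
/w/: semivowel = 6.
/g/: plosive = 1.
/θ/→/ŋ/: change +1.
/ŋ/→/w/: change +2.
/w/→/g/: change -5.
Minimum = -5.

-5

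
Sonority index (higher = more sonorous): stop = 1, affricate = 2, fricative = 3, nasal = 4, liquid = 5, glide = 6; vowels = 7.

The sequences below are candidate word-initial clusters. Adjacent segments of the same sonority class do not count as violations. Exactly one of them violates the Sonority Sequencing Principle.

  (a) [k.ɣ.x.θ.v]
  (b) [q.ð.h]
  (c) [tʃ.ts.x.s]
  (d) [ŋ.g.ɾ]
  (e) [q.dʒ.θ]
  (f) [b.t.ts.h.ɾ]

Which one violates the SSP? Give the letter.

(a) [k.ɣ.x.θ.v]: profile 1-3-3-3-3 — obeys.
(b) [q.ð.h]: profile 1-3-3 — obeys.
(c) [tʃ.ts.x.s]: profile 2-2-3-3 — obeys.
(d) [ŋ.g.ɾ]: profile 4-1-5 — violates.
(e) [q.dʒ.θ]: profile 1-2-3 — obeys.
(f) [b.t.ts.h.ɾ]: profile 1-1-2-3-5 — obeys.

d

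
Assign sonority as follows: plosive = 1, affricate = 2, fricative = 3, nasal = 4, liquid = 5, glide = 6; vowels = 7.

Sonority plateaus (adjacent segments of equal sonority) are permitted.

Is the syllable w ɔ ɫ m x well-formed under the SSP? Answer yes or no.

yes

Onset: /w/ is a glide (sonority 6); then the nucleus /ɔ/ (sonority 7).
Onset profile 6-7 — rises to the nucleus.
Coda: /ɫ/ is a liquid (sonority 5), /m/ is a nasal (sonority 4), /x/ is a fricative (sonority 3).
Coda profile 7-5-4-3 — falls from the nucleus.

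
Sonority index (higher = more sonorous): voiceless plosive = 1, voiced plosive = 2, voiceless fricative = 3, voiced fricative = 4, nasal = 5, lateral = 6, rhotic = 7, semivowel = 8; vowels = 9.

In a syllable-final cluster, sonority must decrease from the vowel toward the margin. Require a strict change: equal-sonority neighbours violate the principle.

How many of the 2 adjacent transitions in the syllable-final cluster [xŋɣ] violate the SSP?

/x/ — voiceless fricative, sonority 3.
/ŋ/ — nasal, sonority 5.
/ɣ/ — voiced fricative, sonority 4.
/x/→/ŋ/: 3→5 (does not fall) — violation.
/ŋ/→/ɣ/: 5→4 (falls) — ok.

1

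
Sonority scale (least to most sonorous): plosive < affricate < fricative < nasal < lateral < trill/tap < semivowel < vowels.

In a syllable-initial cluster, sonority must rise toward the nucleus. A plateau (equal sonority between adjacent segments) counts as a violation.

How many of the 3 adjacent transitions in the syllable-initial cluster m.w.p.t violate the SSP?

/m/ — nasal, sonority 4.
/w/ — semivowel, sonority 7.
/p/ — plosive, sonority 1.
/t/ — plosive, sonority 1.
/m/→/w/: 4→7 (rises) — ok.
/w/→/p/: 7→1 (does not rise) — violation.
/p/→/t/: 1→1 (plateau) — violation.

2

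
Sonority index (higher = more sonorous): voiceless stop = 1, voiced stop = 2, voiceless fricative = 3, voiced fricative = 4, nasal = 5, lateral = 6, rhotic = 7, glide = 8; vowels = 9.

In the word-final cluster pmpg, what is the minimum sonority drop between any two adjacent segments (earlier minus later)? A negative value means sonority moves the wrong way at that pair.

/p/: voiceless stop = 1.
/m/: nasal = 5.
/p/: voiceless stop = 1.
/g/: voiced stop = 2.
/p/→/m/: change -4.
/m/→/p/: change +4.
/p/→/g/: change -1.
Minimum = -4.

-4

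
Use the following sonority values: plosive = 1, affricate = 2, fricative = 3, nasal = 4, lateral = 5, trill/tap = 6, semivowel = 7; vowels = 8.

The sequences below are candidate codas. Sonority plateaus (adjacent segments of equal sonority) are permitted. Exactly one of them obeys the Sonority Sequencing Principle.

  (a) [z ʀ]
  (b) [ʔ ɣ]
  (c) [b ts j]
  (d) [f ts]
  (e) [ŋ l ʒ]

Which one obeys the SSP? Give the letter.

d

(a) 3-6 → violates
(b) 1-3 → violates
(c) 1-2-7 → violates
(d) 3-2 → obeys
(e) 4-5-3 → violates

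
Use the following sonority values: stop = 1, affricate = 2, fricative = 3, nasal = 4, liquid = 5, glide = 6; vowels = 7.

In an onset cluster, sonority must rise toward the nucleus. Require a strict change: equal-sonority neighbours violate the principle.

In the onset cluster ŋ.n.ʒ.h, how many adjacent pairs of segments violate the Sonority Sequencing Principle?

/ŋ/ — nasal, sonority 4.
/n/ — nasal, sonority 4.
/ʒ/ — fricative, sonority 3.
/h/ — fricative, sonority 3.
/ŋ/→/n/: 4→4 (plateau) — violation.
/n/→/ʒ/: 4→3 (does not rise) — violation.
/ʒ/→/h/: 3→3 (plateau) — violation.

3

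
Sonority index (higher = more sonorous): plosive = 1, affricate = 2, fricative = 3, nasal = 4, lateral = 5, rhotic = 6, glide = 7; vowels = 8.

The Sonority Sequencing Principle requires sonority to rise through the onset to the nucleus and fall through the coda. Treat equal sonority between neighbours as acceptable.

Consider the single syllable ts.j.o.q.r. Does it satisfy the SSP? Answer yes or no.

Onset: /ts/ is an affricate (sonority 2), /j/ is a glide (sonority 7); then the nucleus /o/ (sonority 8).
Onset profile 2-7-8 — rises to the nucleus.
Coda: /q/ is a plosive (sonority 1), /r/ is a rhotic (sonority 6).
Coda profile 8-1-6 — does not fall throughout.

no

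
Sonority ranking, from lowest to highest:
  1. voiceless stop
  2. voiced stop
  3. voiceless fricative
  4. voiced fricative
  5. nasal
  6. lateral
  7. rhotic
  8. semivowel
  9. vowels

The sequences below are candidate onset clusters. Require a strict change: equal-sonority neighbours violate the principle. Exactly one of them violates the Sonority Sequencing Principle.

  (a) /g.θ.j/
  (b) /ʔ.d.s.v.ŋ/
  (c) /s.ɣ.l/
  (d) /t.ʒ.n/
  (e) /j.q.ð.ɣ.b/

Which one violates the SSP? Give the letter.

(a) sonority 2-3-8: well-formed.
(b) sonority 1-2-3-4-5: well-formed.
(c) sonority 3-4-6: well-formed.
(d) sonority 1-4-5: well-formed.
(e) sonority 8-1-4-4-2: ill-formed.

e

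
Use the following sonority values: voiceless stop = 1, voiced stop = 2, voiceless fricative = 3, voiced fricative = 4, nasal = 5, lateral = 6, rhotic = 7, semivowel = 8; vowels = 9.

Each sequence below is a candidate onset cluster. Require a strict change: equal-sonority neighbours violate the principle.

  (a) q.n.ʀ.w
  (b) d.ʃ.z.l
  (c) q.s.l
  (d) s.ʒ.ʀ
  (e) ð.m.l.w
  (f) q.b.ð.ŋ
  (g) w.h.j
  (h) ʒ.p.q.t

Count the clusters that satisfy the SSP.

6

(a) 1-5-7-8 → obeys
(b) 2-3-4-6 → obeys
(c) 1-3-6 → obeys
(d) 3-4-7 → obeys
(e) 4-5-6-8 → obeys
(f) 1-2-4-5 → obeys
(g) 8-3-8 → violates
(h) 4-1-1-1 → violates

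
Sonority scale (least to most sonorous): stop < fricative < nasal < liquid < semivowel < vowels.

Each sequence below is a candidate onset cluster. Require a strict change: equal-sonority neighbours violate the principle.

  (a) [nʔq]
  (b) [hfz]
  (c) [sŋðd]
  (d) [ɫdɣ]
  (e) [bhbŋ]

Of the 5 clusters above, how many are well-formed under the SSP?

0

(a) [nʔq]: profile 3-1-1 — violates.
(b) [hfz]: profile 2-2-2 — violates.
(c) [sŋðd]: profile 2-3-2-1 — violates.
(d) [ɫdɣ]: profile 4-1-2 — violates.
(e) [bhbŋ]: profile 1-2-1-3 — violates.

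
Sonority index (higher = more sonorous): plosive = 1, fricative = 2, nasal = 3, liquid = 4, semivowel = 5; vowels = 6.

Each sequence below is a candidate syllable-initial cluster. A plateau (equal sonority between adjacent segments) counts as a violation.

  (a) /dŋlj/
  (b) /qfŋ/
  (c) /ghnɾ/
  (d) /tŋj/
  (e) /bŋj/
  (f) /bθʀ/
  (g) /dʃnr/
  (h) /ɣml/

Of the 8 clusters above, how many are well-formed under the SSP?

(a) /dŋlj/: profile 1-3-4-5 — obeys.
(b) /qfŋ/: profile 1-2-3 — obeys.
(c) /ghnɾ/: profile 1-2-3-4 — obeys.
(d) /tŋj/: profile 1-3-5 — obeys.
(e) /bŋj/: profile 1-3-5 — obeys.
(f) /bθʀ/: profile 1-2-4 — obeys.
(g) /dʃnr/: profile 1-2-3-4 — obeys.
(h) /ɣml/: profile 2-3-4 — obeys.

8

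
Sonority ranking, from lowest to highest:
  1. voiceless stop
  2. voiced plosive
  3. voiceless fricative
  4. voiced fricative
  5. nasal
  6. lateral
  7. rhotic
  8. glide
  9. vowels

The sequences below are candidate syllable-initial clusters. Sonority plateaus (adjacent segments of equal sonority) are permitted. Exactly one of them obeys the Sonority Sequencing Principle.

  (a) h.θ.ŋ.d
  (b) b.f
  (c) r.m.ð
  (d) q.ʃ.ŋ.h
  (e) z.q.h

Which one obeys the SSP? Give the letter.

(a) 3-3-5-2 → violates
(b) 2-3 → obeys
(c) 7-5-4 → violates
(d) 1-3-5-3 → violates
(e) 4-1-3 → violates

b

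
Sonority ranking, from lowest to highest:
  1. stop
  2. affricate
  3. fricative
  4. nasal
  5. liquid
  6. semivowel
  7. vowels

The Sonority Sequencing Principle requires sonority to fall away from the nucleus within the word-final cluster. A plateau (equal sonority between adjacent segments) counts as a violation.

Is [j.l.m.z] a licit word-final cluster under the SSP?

/j/: semivowel = 6.
/l/: liquid = 5.
/m/: nasal = 4.
/z/: fricative = 3.
The profile 6-5-4-3 strictly falls, so the word-final cluster satisfies the SSP.

yes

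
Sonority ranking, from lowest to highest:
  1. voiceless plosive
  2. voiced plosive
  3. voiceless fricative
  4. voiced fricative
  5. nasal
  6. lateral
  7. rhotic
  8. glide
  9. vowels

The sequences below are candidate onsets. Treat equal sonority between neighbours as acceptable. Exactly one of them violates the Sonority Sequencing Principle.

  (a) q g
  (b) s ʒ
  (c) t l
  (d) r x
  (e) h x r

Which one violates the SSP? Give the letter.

(a) q g: profile 1-2 — obeys.
(b) s ʒ: profile 3-4 — obeys.
(c) t l: profile 1-6 — obeys.
(d) r x: profile 7-3 — violates.
(e) h x r: profile 3-3-7 — obeys.

d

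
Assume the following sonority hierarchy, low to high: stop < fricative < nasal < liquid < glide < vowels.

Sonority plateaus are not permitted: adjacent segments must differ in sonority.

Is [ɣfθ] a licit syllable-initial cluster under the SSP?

/ɣ/ is a fricative (sonority 2).
/f/ is a fricative (sonority 2).
/θ/ is a fricative (sonority 2).
The profile is 2-2-2. Between /ɣ/ (2) and /f/ (2) sonority does not rise, so the cluster violates the SSP.

no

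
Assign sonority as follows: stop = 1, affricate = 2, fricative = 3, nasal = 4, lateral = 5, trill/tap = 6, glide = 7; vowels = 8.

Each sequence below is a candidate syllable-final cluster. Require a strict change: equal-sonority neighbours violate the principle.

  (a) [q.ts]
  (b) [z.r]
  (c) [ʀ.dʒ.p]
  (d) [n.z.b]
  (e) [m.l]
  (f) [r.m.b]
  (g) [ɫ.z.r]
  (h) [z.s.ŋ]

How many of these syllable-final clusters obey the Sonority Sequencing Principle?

(a) 1-2 → violates
(b) 3-6 → violates
(c) 6-2-1 → obeys
(d) 4-3-1 → obeys
(e) 4-5 → violates
(f) 6-4-1 → obeys
(g) 5-3-6 → violates
(h) 3-3-4 → violates

3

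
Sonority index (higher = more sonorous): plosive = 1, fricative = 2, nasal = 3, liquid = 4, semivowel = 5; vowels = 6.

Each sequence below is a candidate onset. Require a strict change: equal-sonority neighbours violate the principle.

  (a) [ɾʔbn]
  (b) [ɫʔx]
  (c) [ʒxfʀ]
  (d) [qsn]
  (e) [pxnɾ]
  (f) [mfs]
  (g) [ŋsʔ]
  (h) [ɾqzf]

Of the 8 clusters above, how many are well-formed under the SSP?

(a) [ɾʔbn]: profile 4-1-1-3 — violates.
(b) [ɫʔx]: profile 4-1-2 — violates.
(c) [ʒxfʀ]: profile 2-2-2-4 — violates.
(d) [qsn]: profile 1-2-3 — obeys.
(e) [pxnɾ]: profile 1-2-3-4 — obeys.
(f) [mfs]: profile 3-2-2 — violates.
(g) [ŋsʔ]: profile 3-2-1 — violates.
(h) [ɾqzf]: profile 4-1-2-2 — violates.

2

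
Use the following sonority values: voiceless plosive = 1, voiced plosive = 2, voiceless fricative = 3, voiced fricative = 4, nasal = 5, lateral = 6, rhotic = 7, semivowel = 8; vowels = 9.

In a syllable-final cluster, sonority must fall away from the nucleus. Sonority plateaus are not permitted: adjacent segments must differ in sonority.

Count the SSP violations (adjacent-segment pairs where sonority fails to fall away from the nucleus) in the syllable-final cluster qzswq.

/q/ — voiceless plosive, sonority 1.
/z/ — voiced fricative, sonority 4.
/s/ — voiceless fricative, sonority 3.
/w/ — semivowel, sonority 8.
/q/ — voiceless plosive, sonority 1.
/q/→/z/: 1→4 (does not fall) — violation.
/z/→/s/: 4→3 (falls) — ok.
/s/→/w/: 3→8 (does not fall) — violation.
/w/→/q/: 8→1 (falls) — ok.

2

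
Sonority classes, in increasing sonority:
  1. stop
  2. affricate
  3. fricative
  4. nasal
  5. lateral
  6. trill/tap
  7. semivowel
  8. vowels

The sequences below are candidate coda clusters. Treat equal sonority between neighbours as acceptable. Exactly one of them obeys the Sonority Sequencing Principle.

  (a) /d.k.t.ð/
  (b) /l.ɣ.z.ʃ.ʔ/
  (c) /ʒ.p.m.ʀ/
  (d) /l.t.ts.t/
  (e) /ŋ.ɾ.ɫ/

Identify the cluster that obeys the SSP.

(a) 1-1-1-3 → violates
(b) 5-3-3-3-1 → obeys
(c) 3-1-4-6 → violates
(d) 5-1-2-1 → violates
(e) 4-6-5 → violates

b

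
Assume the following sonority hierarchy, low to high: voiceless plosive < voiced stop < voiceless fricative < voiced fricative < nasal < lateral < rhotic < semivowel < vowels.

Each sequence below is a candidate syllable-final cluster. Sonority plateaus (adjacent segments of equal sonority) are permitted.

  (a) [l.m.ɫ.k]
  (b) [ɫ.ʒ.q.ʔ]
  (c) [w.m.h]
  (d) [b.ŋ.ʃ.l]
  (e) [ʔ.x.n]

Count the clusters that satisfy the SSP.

2

(a) sonority 6-5-6-1: ill-formed.
(b) sonority 6-4-1-1: well-formed.
(c) sonority 8-5-3: well-formed.
(d) sonority 2-5-3-6: ill-formed.
(e) sonority 1-3-5: ill-formed.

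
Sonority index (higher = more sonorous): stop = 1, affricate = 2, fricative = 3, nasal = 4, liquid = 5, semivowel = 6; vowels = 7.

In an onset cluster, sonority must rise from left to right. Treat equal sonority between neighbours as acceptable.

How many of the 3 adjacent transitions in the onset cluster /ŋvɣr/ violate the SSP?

/ŋ/ — nasal, sonority 4.
/v/ — fricative, sonority 3.
/ɣ/ — fricative, sonority 3.
/r/ — liquid, sonority 5.
/ŋ/→/v/: 4→3 (does not rise) — violation.
/v/→/ɣ/: 3→3 (plateau, allowed) — ok.
/ɣ/→/r/: 3→5 (rises) — ok.

1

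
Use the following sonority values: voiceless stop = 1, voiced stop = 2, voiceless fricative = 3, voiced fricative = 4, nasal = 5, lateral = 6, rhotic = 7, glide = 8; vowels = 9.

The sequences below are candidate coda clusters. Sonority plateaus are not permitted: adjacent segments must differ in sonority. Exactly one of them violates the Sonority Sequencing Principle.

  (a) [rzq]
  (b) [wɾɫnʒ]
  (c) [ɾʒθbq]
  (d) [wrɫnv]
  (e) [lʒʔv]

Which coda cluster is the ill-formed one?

e

(a) sonority 7-4-1: well-formed.
(b) sonority 8-7-6-5-4: well-formed.
(c) sonority 7-4-3-2-1: well-formed.
(d) sonority 8-7-6-5-4: well-formed.
(e) sonority 6-4-1-4: ill-formed.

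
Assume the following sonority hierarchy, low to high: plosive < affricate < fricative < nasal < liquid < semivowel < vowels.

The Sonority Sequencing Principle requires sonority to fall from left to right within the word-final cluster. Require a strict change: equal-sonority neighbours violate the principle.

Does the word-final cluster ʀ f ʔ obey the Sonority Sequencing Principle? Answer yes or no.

yes

/ʀ/: liquid = 5.
/f/: fricative = 3.
/ʔ/: plosive = 1.
The profile 5-3-1 strictly falls, so the word-final cluster satisfies the SSP.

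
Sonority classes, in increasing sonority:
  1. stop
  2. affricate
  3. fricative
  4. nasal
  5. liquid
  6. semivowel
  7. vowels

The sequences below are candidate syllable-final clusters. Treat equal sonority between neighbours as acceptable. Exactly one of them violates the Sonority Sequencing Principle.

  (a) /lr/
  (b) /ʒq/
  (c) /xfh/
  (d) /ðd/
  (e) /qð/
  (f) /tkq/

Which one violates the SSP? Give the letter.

e

(a) 5-5 → obeys
(b) 3-1 → obeys
(c) 3-3-3 → obeys
(d) 3-1 → obeys
(e) 1-3 → violates
(f) 1-1-1 → obeys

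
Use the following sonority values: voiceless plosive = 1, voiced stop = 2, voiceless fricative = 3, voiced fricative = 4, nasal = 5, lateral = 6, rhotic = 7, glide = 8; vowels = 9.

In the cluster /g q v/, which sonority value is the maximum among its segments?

4

/g/ is a voiced stop (sonority 2).
/q/ is a voiceless plosive (sonority 1).
/v/ is a voiced fricative (sonority 4).
The maximum is 4.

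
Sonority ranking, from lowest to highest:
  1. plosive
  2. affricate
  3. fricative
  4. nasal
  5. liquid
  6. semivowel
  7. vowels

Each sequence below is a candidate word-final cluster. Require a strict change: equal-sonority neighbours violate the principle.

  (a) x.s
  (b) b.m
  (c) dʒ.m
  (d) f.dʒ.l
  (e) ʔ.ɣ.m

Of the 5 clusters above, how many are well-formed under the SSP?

(a) x.s: profile 3-3 — violates.
(b) b.m: profile 1-4 — violates.
(c) dʒ.m: profile 2-4 — violates.
(d) f.dʒ.l: profile 3-2-5 — violates.
(e) ʔ.ɣ.m: profile 1-3-4 — violates.

0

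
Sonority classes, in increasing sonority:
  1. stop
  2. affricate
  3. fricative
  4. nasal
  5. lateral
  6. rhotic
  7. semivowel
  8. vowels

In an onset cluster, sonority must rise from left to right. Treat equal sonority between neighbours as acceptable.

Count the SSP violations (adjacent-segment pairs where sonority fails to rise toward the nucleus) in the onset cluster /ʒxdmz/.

2

/ʒ/: fricative = 3.
/x/: fricative = 3.
/d/: stop = 1.
/m/: nasal = 4.
/z/: fricative = 3.
/ʒ/→/x/: 3→3 (plateau, allowed) — ok.
/x/→/d/: 3→1 (does not rise) — violation.
/d/→/m/: 1→4 (rises) — ok.
/m/→/z/: 4→3 (does not rise) — violation.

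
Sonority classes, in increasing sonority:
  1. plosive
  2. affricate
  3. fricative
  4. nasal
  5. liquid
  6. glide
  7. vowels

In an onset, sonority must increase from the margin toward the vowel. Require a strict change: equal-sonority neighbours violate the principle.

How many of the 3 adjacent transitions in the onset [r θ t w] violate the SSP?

2

/r/ is a liquid (sonority 5).
/θ/ is a fricative (sonority 3).
/t/ is a plosive (sonority 1).
/w/ is a glide (sonority 6).
/r/→/θ/: 5→3 (does not rise) — violation.
/θ/→/t/: 3→1 (does not rise) — violation.
/t/→/w/: 1→6 (rises) — ok.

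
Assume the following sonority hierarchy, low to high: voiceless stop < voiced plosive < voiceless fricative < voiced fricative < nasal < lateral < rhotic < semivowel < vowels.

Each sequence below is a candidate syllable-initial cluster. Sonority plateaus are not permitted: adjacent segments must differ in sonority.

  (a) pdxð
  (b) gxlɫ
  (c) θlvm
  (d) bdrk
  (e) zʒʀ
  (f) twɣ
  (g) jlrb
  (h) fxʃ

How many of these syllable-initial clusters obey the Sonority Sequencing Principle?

1

(a) 1-2-3-4 → obeys
(b) 2-3-6-6 → violates
(c) 3-6-4-5 → violates
(d) 2-2-7-1 → violates
(e) 4-4-7 → violates
(f) 1-8-4 → violates
(g) 8-6-7-2 → violates
(h) 3-3-3 → violates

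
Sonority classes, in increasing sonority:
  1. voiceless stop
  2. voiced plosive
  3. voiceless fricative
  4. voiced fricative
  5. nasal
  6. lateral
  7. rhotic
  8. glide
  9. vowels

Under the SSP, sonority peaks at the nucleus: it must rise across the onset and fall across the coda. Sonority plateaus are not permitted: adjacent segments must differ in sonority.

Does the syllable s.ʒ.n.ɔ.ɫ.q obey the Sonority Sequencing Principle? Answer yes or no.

yes

Onset: /s/ is a voiceless fricative (sonority 3), /ʒ/ is a voiced fricative (sonority 4), /n/ is a nasal (sonority 5); then the nucleus /ɔ/ (sonority 9).
Onset profile 3-4-5-9 — rises to the nucleus.
Coda: /ɫ/ is a lateral (sonority 6), /q/ is a voiceless stop (sonority 1).
Coda profile 9-6-1 — falls from the nucleus.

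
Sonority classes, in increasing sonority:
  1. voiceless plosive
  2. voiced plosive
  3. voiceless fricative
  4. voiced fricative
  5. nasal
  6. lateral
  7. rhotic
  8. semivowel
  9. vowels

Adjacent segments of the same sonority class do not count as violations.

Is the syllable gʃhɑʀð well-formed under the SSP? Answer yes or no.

yes

Onset: /g/ is a voiced plosive (sonority 2), /ʃ/ is a voiceless fricative (sonority 3), /h/ is a voiceless fricative (sonority 3); then the nucleus /ɑ/ (sonority 9).
Onset profile 2-3-3-9 — rises to the nucleus.
Coda: /ʀ/ is a rhotic (sonority 7), /ð/ is a voiced fricative (sonority 4).
Coda profile 9-7-4 — falls from the nucleus.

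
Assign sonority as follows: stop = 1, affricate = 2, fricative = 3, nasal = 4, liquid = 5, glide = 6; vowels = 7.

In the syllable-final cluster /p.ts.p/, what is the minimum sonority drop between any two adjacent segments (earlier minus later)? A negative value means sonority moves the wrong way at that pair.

-1

/p/ is a stop (sonority 1).
/ts/ is an affricate (sonority 2).
/p/ is a stop (sonority 1).
/p/→/ts/: change -1.
/ts/→/p/: change +1.
Minimum = -1.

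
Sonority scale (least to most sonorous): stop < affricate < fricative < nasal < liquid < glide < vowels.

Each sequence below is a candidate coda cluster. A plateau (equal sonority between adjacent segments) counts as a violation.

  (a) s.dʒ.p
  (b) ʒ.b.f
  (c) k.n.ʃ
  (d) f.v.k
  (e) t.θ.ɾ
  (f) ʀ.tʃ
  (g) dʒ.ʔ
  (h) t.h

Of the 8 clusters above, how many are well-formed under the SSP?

3

(a) sonority 3-2-1: well-formed.
(b) sonority 3-1-3: ill-formed.
(c) sonority 1-4-3: ill-formed.
(d) sonority 3-3-1: ill-formed.
(e) sonority 1-3-5: ill-formed.
(f) sonority 5-2: well-formed.
(g) sonority 2-1: well-formed.
(h) sonority 1-3: ill-formed.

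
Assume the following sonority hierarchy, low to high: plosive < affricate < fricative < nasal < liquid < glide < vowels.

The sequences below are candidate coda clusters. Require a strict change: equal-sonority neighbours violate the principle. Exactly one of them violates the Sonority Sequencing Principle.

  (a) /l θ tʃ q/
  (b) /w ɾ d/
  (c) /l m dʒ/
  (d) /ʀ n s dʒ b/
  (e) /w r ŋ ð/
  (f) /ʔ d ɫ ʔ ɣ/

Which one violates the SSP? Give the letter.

f

(a) 5-3-2-1 → obeys
(b) 6-5-1 → obeys
(c) 5-4-2 → obeys
(d) 5-4-3-2-1 → obeys
(e) 6-5-4-3 → obeys
(f) 1-1-5-1-3 → violates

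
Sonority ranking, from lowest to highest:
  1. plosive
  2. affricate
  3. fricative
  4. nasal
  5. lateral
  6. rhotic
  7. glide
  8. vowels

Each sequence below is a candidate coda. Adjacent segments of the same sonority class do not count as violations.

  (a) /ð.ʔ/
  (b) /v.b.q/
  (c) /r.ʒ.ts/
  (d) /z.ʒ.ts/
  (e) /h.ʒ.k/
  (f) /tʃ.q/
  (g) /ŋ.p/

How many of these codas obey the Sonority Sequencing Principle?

(a) 3-1 → obeys
(b) 3-1-1 → obeys
(c) 6-3-2 → obeys
(d) 3-3-2 → obeys
(e) 3-3-1 → obeys
(f) 2-1 → obeys
(g) 4-1 → obeys

7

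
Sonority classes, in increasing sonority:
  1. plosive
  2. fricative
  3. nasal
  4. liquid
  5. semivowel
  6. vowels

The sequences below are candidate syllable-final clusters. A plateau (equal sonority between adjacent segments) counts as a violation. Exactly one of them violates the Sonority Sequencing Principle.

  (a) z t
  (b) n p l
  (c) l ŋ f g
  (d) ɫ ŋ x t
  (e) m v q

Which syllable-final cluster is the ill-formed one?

(a) z t: profile 2-1 — obeys.
(b) n p l: profile 3-1-4 — violates.
(c) l ŋ f g: profile 4-3-2-1 — obeys.
(d) ɫ ŋ x t: profile 4-3-2-1 — obeys.
(e) m v q: profile 3-2-1 — obeys.

b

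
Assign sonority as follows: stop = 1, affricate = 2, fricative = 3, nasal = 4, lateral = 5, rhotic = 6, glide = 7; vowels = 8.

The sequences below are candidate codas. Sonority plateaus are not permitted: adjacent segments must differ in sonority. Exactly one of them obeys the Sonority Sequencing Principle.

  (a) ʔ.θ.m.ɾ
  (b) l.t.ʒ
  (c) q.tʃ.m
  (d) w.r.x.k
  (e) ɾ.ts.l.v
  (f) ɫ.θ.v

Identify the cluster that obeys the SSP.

d

(a) ʔ.θ.m.ɾ: profile 1-3-4-6 — violates.
(b) l.t.ʒ: profile 5-1-3 — violates.
(c) q.tʃ.m: profile 1-2-4 — violates.
(d) w.r.x.k: profile 7-6-3-1 — obeys.
(e) ɾ.ts.l.v: profile 6-2-5-3 — violates.
(f) ɫ.θ.v: profile 5-3-3 — violates.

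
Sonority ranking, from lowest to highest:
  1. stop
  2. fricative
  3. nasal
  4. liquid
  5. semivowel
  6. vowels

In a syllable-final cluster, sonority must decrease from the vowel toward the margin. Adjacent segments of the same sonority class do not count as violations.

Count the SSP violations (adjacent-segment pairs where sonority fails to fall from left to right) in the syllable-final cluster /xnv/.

/x/: fricative = 2.
/n/: nasal = 3.
/v/: fricative = 2.
/x/→/n/: 2→3 (does not fall) — violation.
/n/→/v/: 3→2 (falls) — ok.

1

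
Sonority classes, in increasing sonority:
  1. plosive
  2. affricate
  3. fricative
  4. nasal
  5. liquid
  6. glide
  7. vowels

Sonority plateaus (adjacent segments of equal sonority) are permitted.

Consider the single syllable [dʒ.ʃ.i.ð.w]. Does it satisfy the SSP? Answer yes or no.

no

Onset: /dʒ/ is an affricate (sonority 2), /ʃ/ is a fricative (sonority 3); then the nucleus /i/ (sonority 7).
Onset profile 2-3-7 — rises to the nucleus.
Coda: /ð/ is a fricative (sonority 3), /w/ is a glide (sonority 6).
Coda profile 7-3-6 — does not fall throughout.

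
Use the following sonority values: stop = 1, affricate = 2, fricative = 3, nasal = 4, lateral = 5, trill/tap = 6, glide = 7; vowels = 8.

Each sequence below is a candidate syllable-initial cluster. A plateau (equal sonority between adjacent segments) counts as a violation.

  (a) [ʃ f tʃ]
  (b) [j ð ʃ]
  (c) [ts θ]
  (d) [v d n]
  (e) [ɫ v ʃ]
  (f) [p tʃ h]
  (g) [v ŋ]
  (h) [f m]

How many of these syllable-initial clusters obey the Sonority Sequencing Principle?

4

(a) 3-3-2 → violates
(b) 7-3-3 → violates
(c) 2-3 → obeys
(d) 3-1-4 → violates
(e) 5-3-3 → violates
(f) 1-2-3 → obeys
(g) 3-4 → obeys
(h) 3-4 → obeys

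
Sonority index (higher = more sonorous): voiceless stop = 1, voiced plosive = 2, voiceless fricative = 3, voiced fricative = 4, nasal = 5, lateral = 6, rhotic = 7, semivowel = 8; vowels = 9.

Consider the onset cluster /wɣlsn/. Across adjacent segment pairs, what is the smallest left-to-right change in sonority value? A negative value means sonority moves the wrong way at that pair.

-4

/w/ is a semivowel (sonority 8).
/ɣ/ is a voiced fricative (sonority 4).
/l/ is a lateral (sonority 6).
/s/ is a voiceless fricative (sonority 3).
/n/ is a nasal (sonority 5).
/w/→/ɣ/: change -4.
/ɣ/→/l/: change +2.
/l/→/s/: change -3.
/s/→/n/: change +2.
Minimum = -4.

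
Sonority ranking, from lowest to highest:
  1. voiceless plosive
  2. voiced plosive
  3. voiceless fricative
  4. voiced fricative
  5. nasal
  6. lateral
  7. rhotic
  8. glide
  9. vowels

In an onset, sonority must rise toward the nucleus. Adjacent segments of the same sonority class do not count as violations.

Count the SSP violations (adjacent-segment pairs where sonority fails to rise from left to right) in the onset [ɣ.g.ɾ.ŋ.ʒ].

3

/ɣ/ is a voiced fricative (sonority 4).
/g/ is a voiced plosive (sonority 2).
/ɾ/ is a rhotic (sonority 7).
/ŋ/ is a nasal (sonority 5).
/ʒ/ is a voiced fricative (sonority 4).
/ɣ/→/g/: 4→2 (does not rise) — violation.
/g/→/ɾ/: 2→7 (rises) — ok.
/ɾ/→/ŋ/: 7→5 (does not rise) — violation.
/ŋ/→/ʒ/: 5→4 (does not rise) — violation.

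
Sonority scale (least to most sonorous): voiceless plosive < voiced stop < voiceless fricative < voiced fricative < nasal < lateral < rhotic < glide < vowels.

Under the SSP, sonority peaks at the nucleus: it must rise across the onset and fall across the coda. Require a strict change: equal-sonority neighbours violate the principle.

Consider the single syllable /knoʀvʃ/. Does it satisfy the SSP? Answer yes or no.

Onset: /k/ is a voiceless plosive (sonority 1), /n/ is a nasal (sonority 5); then the nucleus /o/ (sonority 9).
Onset profile 1-5-9 — rises to the nucleus.
Coda: /ʀ/ is a rhotic (sonority 7), /v/ is a voiced fricative (sonority 4), /ʃ/ is a voiceless fricative (sonority 3).
Coda profile 9-7-4-3 — falls from the nucleus.

yes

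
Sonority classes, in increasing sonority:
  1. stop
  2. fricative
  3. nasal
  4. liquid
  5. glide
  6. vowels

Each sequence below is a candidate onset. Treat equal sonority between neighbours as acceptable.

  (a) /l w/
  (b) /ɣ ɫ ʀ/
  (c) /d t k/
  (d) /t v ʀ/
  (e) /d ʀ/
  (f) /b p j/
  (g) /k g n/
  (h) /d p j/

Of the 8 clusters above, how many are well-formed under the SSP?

8

(a) 4-5 → obeys
(b) 2-4-4 → obeys
(c) 1-1-1 → obeys
(d) 1-2-4 → obeys
(e) 1-4 → obeys
(f) 1-1-5 → obeys
(g) 1-1-3 → obeys
(h) 1-1-5 → obeys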